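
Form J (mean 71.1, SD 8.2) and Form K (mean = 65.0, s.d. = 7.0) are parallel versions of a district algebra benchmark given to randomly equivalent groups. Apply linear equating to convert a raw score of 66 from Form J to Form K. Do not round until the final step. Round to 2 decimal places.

Linear equating: y = (SD_Y/SD_X)(x − M_X) + M_Y
y = (7.0/8.2)(66 − 71.1) + 65.0
y = 0.853659 × -5.1 + 65.0 = -4.3537 + 65.0 = 60.65

60.65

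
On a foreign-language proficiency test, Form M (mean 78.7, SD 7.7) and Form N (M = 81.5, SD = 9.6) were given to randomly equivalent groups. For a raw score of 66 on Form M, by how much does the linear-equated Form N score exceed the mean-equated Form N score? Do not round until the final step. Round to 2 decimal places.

Mean-equated: 66 + (81.5 − 78.7) = 68.80
Linear-equated: (9.6/7.7)(66 − 78.7) + 81.5 = 65.666
Difference = 65.666 − 68.80 = -3.13

-3.13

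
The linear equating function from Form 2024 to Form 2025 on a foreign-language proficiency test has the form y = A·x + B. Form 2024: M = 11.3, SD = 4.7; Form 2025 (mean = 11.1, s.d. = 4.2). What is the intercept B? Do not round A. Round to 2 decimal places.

1.00

A = SD_Y / SD_X = 4.2 / 4.7 = 0.893617
B = M_Y − A·M_X = 11.1 − 0.893617 × 11.3 = 1.00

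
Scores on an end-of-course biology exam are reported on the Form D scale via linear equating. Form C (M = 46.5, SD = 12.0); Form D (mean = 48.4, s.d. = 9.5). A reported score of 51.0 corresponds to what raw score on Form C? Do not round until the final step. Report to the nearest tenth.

Invert y = (SD_Y/SD_X)(x − M_X) + M_Y:
x = (SD_X/SD_Y)(y − M_Y) + M_X = (12.0/9.5)(51.0 − 48.4) + 46.5
x = 1.263158 × 2.600 + 46.5 = 49.8

49.8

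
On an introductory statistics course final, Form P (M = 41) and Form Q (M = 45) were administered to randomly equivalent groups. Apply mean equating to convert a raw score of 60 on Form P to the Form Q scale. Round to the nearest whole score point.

64

Mean equating: y = x + (M_Y − M_X) = 60 + (45 − 41) = 64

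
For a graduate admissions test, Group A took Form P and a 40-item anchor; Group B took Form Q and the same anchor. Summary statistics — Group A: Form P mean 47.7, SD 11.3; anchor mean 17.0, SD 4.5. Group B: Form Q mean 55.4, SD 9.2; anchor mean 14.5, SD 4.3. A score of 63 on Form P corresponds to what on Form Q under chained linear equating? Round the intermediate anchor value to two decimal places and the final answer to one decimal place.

73.8

Form P → anchor (Group A): v = (4.5/11.3)(63 − 47.7) + 17.0 = 23.09
anchor → Form Q (Group B): y = (9.2/4.3)(23.09 − 14.5) + 55.4 = 73.8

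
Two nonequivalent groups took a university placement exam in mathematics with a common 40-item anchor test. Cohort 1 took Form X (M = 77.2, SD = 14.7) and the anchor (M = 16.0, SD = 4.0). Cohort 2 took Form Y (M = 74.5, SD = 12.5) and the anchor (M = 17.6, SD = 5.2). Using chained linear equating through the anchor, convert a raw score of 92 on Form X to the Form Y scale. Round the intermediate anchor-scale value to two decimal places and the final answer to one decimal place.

80.3

Form X → anchor (Cohort 1): v = (4.0/14.7)(92 − 77.2) + 16.0 = 20.03
anchor → Form Y (Cohort 2): y = (12.5/5.2)(20.03 − 17.6) + 74.5 = 80.3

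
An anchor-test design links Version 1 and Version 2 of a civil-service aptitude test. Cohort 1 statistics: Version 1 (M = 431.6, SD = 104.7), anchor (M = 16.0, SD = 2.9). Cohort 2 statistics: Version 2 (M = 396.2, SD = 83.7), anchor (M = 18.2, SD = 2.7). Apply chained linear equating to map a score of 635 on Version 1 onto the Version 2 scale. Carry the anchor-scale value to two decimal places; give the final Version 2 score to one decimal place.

502.5

Version 1 → anchor (Cohort 1): v = (2.9/104.7)(635 − 431.6) + 16.0 = 21.63
anchor → Version 2 (Cohort 2): y = (83.7/2.7)(21.63 − 18.2) + 396.2 = 502.5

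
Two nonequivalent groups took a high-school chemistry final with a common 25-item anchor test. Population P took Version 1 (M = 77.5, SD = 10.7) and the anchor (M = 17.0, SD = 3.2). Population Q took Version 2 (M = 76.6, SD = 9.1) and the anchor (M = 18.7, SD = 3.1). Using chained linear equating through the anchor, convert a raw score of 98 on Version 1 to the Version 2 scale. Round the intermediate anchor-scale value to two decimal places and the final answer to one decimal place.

89.6

Version 1 → anchor (Population P): v = (3.2/10.7)(98 − 77.5) + 17.0 = 23.13
anchor → Version 2 (Population Q): y = (9.1/3.1)(23.13 − 18.7) + 76.6 = 89.6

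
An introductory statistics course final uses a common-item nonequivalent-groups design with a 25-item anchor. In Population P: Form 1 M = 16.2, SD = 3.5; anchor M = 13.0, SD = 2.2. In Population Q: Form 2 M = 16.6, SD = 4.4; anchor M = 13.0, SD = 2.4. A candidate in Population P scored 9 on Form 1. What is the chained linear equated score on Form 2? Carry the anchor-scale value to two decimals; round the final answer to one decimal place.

8.3

Form 1 → anchor (Population P): v = (2.2/3.5)(9 − 16.2) + 13.0 = 8.47
anchor → Form 2 (Population Q): y = (4.4/2.4)(8.47 − 13.0) + 16.6 = 8.3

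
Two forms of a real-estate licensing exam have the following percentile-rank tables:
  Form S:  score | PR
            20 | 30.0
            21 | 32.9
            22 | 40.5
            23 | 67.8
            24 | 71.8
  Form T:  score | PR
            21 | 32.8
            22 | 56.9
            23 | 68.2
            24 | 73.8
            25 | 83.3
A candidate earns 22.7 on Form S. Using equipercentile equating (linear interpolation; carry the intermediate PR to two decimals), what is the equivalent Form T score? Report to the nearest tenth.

PR of 22.7 on Form S: 40.5 + (22.7 − 22)/(23 − 22) × (67.8 − 40.5) = 59.61
On Form T, PR 59.61 falls between score 22 (PR 56.9) and 23 (PR 68.2).
Interpolate: 22 + (59.61 − 56.9)/(68.2 − 56.9) × (23 − 22) = 22.2

22.2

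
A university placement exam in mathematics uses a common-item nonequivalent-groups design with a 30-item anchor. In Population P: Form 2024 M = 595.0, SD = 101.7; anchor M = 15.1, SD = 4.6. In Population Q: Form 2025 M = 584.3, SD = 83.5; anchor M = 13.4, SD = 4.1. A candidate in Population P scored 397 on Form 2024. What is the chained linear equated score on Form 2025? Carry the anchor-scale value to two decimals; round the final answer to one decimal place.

436.4

Form 2024 → anchor (Population P): v = (4.6/101.7)(397 − 595.0) + 15.1 = 6.14
anchor → Form 2025 (Population Q): y = (83.5/4.1)(6.14 − 13.4) + 584.3 = 436.4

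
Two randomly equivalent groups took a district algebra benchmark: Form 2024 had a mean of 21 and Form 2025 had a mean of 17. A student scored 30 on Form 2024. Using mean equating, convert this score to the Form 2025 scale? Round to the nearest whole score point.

26

Mean equating: y = x + (M_Y − M_X) = 30 + (17 − 21) = 26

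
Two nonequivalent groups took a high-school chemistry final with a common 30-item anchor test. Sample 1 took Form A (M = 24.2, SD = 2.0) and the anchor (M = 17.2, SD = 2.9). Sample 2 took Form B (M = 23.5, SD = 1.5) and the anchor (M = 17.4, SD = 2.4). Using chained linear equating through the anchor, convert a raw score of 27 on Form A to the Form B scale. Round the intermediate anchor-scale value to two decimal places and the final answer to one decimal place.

Form A → anchor (Sample 1): v = (2.9/2.0)(27 − 24.2) + 17.2 = 21.26
anchor → Form B (Sample 2): y = (1.5/2.4)(21.26 − 17.4) + 23.5 = 25.9

25.9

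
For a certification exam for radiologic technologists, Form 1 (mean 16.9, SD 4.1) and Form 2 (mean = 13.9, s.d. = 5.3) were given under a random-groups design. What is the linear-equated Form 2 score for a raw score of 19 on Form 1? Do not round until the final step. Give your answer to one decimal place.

16.6

Linear equating: y = (SD_Y/SD_X)(x − M_X) + M_Y
y = (5.3/4.1)(19 − 16.9) + 13.9
y = 1.292683 × 2.1 + 13.9 = 2.7146 + 13.9 = 16.6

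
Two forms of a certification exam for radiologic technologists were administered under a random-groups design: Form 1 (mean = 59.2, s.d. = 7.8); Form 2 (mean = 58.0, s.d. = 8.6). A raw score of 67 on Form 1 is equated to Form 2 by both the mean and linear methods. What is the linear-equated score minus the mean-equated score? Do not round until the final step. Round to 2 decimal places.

0.80

Mean-equated: 67 + (58.0 − 59.2) = 65.80
Linear-equated: (8.6/7.8)(67 − 59.2) + 58.0 = 66.600
Difference = 66.600 − 65.80 = 0.80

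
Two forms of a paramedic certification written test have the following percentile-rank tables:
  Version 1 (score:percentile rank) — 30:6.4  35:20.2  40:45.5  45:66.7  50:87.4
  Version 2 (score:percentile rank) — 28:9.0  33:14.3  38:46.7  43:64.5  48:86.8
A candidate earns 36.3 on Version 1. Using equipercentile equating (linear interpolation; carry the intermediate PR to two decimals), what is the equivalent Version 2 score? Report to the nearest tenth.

34.9

PR of 36.3 on Version 1: 20.2 + (36.3 − 35)/(40 − 35) × (45.5 − 20.2) = 26.78
On Version 2, PR 26.78 falls between score 33 (PR 14.3) and 38 (PR 46.7).
Interpolate: 33 + (26.78 − 14.3)/(46.7 − 14.3) × (38 − 33) = 34.9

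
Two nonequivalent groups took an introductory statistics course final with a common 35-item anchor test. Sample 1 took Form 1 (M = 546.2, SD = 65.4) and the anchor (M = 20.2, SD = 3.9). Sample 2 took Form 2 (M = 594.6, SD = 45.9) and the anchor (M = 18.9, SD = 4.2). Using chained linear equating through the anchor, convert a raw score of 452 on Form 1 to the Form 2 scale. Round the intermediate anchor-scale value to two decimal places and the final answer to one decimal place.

Form 1 → anchor (Sample 1): v = (3.9/65.4)(452 − 546.2) + 20.2 = 14.58
anchor → Form 2 (Sample 2): y = (45.9/4.2)(14.58 − 18.9) + 594.6 = 547.4

547.4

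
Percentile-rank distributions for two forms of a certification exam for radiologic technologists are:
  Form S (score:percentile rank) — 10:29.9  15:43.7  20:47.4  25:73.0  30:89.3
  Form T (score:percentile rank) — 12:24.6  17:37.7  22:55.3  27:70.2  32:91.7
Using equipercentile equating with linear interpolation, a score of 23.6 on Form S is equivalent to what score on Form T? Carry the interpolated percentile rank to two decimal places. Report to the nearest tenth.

25.5

PR of 23.6 on Form S: 47.4 + (23.6 − 20)/(25 − 20) × (73.0 − 47.4) = 65.83
On Form T, PR 65.83 falls between score 22 (PR 55.3) and 27 (PR 70.2).
Interpolate: 22 + (65.83 − 55.3)/(70.2 − 55.3) × (27 − 22) = 25.5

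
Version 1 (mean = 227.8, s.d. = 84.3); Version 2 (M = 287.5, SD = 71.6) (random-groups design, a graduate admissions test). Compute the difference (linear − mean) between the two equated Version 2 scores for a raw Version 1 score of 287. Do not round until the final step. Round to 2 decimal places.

Mean-equated: 287 + (287.5 − 227.8) = 346.70
Linear-equated: (71.6/84.3)(287 − 227.8) + 287.5 = 337.781
Difference = 337.781 − 346.70 = -8.92

-8.92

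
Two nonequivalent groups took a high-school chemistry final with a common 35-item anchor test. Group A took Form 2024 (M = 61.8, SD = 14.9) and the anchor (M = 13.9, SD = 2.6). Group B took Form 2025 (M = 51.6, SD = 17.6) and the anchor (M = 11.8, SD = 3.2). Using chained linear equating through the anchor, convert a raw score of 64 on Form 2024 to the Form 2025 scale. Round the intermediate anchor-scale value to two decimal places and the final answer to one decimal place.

65.2

Form 2024 → anchor (Group A): v = (2.6/14.9)(64 − 61.8) + 13.9 = 14.28
anchor → Form 2025 (Group B): y = (17.6/3.2)(14.28 − 11.8) + 51.6 = 65.2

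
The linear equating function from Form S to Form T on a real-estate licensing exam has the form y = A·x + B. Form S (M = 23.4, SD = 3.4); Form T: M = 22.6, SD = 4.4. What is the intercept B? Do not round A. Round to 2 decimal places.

A = SD_Y / SD_X = 4.4 / 3.4 = 1.294118
B = M_Y − A·M_X = 22.6 − 1.294118 × 23.4 = -7.68

-7.68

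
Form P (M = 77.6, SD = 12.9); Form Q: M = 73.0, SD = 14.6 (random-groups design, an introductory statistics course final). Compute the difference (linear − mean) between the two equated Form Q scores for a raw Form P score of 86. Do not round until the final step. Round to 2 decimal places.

1.11

Mean-equated: 86 + (73.0 − 77.6) = 81.40
Linear-equated: (14.6/12.9)(86 − 77.6) + 73.0 = 82.507
Difference = 82.507 − 81.40 = 1.11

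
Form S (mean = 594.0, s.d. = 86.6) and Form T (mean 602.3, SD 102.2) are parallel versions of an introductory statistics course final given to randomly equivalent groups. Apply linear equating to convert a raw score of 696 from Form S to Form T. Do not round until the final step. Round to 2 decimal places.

722.67

Linear equating: y = (SD_Y/SD_X)(x − M_X) + M_Y
y = (102.2/86.6)(696 − 594.0) + 602.3
y = 1.180139 × 102.0 + 602.3 = 120.3741 + 602.3 = 722.67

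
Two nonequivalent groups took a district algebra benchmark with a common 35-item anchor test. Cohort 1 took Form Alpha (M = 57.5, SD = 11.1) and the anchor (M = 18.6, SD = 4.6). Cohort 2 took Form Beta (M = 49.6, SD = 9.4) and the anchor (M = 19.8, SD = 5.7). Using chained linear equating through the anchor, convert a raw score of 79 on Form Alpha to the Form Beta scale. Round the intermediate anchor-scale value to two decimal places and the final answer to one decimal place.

Form Alpha → anchor (Cohort 1): v = (4.6/11.1)(79 − 57.5) + 18.6 = 27.51
anchor → Form Beta (Cohort 2): y = (9.4/5.7)(27.51 − 19.8) + 49.6 = 62.3

62.3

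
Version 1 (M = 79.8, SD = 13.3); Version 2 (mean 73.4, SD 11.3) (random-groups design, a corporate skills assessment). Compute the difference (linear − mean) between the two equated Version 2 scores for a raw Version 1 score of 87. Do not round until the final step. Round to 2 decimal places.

-1.08

Mean-equated: 87 + (73.4 − 79.8) = 80.60
Linear-equated: (11.3/13.3)(87 − 79.8) + 73.4 = 79.517
Difference = 79.517 − 80.60 = -1.08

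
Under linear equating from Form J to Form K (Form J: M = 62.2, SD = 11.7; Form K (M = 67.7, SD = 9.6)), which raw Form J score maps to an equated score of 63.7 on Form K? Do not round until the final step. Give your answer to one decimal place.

Invert y = (SD_Y/SD_X)(x − M_X) + M_Y:
x = (SD_X/SD_Y)(y − M_Y) + M_X = (11.7/9.6)(63.7 − 67.7) + 62.2
x = 1.218750 × -4.000 + 62.2 = 57.3

57.3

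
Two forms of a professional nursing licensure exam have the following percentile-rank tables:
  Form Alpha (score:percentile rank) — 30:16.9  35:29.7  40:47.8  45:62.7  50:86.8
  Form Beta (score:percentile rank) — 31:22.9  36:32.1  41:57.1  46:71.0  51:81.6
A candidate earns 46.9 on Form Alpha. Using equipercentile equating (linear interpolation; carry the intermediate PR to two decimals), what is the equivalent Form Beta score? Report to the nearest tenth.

PR of 46.9 on Form Alpha: 62.7 + (46.9 − 45)/(50 − 45) × (86.8 − 62.7) = 71.86
On Form Beta, PR 71.86 falls between score 46 (PR 71.0) and 51 (PR 81.6).
Interpolate: 46 + (71.86 − 71.0)/(81.6 − 71.0) × (51 − 46) = 46.4

46.4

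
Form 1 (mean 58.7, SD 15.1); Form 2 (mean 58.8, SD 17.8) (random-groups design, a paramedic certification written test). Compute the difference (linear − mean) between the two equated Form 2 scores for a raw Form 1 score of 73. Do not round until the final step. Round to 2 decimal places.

Mean-equated: 73 + (58.8 − 58.7) = 73.10
Linear-equated: (17.8/15.1)(73 − 58.7) + 58.8 = 75.657
Difference = 75.657 − 73.10 = 2.56

2.56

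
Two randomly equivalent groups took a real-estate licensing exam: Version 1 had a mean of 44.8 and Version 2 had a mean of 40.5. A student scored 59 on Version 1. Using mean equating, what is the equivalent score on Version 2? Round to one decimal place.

54.7

Mean equating: y = x + (M_Y − M_X) = 59 + (40.5 − 44.8) = 54.7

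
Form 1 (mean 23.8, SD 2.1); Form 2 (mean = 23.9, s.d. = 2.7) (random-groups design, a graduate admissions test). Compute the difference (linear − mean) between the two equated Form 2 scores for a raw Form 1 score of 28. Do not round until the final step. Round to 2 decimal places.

Mean-equated: 28 + (23.9 − 23.8) = 28.10
Linear-equated: (2.7/2.1)(28 − 23.8) + 23.9 = 29.300
Difference = 29.300 − 28.10 = 1.20

1.20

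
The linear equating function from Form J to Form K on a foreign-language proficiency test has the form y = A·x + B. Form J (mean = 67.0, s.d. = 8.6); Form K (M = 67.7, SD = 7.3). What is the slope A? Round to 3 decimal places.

0.849

A = SD_Y / SD_X = 7.3 / 8.6 = 0.849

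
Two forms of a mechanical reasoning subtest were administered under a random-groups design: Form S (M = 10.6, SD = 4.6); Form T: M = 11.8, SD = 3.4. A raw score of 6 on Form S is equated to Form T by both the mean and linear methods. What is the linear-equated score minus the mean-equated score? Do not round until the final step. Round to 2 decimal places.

1.20

Mean-equated: 6 + (11.8 − 10.6) = 7.20
Linear-equated: (3.4/4.6)(6 − 10.6) + 11.8 = 8.400
Difference = 8.400 − 7.20 = 1.20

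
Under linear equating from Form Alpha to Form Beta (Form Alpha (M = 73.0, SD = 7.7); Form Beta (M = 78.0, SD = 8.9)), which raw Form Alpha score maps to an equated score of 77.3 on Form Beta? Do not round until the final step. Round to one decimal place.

Invert y = (SD_Y/SD_X)(x − M_X) + M_Y:
x = (SD_X/SD_Y)(y − M_Y) + M_X = (7.7/8.9)(77.3 − 78.0) + 73.0
x = 0.865169 × -0.700 + 73.0 = 72.4

72.4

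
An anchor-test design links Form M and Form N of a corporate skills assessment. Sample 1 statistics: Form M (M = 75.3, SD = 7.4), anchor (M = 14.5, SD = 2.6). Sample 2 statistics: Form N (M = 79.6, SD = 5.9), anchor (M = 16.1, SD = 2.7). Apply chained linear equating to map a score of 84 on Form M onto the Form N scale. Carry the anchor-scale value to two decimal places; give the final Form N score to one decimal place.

Form M → anchor (Sample 1): v = (2.6/7.4)(84 − 75.3) + 14.5 = 17.56
anchor → Form N (Sample 2): y = (5.9/2.7)(17.56 − 16.1) + 79.6 = 82.8

82.8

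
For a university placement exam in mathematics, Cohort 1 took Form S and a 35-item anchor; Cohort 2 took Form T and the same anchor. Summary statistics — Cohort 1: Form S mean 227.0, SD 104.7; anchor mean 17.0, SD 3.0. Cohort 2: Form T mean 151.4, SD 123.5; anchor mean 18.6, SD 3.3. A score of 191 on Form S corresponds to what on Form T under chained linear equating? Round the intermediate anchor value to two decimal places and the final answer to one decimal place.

53.0

Form S → anchor (Cohort 1): v = (3.0/104.7)(191 − 227.0) + 17.0 = 15.97
anchor → Form T (Cohort 2): y = (123.5/3.3)(15.97 − 18.6) + 151.4 = 53.0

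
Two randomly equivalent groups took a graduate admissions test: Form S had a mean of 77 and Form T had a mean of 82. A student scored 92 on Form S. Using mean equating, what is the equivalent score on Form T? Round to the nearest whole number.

97

Mean equating: y = x + (M_Y − M_X) = 92 + (82 − 77) = 97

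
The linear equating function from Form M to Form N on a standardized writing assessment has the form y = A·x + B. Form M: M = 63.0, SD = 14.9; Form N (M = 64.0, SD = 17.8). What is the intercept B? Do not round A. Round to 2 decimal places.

A = SD_Y / SD_X = 17.8 / 14.9 = 1.194631
B = M_Y − A·M_X = 64.0 − 1.194631 × 63.0 = -11.26

-11.26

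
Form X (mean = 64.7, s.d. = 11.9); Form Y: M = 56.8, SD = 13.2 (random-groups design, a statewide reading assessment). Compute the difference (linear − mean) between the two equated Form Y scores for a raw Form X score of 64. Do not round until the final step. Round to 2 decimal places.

-0.08

Mean-equated: 64 + (56.8 − 64.7) = 56.10
Linear-equated: (13.2/11.9)(64 − 64.7) + 56.8 = 56.024
Difference = 56.024 − 56.10 = -0.08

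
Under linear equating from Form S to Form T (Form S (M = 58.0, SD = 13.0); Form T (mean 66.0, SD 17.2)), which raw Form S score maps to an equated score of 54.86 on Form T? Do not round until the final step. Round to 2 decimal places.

49.58

Invert y = (SD_Y/SD_X)(x − M_X) + M_Y:
x = (SD_X/SD_Y)(y − M_Y) + M_X = (13.0/17.2)(54.86 − 66.0) + 58.0
x = 0.755814 × -11.140 + 58.0 = 49.58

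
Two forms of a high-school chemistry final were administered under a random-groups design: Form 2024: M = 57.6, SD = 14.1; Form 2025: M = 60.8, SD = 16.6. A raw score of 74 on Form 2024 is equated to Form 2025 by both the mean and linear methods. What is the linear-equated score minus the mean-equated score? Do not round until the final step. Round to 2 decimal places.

Mean-equated: 74 + (60.8 − 57.6) = 77.20
Linear-equated: (16.6/14.1)(74 − 57.6) + 60.8 = 80.108
Difference = 80.108 − 77.20 = 2.91

2.91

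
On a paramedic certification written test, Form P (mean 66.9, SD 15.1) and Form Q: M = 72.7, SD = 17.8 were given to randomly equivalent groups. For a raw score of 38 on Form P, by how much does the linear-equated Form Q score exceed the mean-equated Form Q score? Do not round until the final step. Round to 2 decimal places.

Mean-equated: 38 + (72.7 − 66.9) = 43.80
Linear-equated: (17.8/15.1)(38 − 66.9) + 72.7 = 38.632
Difference = 38.632 − 43.80 = -5.17

-5.17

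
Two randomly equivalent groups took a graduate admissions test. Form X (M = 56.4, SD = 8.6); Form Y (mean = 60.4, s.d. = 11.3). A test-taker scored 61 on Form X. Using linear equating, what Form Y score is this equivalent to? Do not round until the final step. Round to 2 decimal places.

Linear equating: y = (SD_Y/SD_X)(x − M_X) + M_Y
y = (11.3/8.6)(61 − 56.4) + 60.4
y = 1.313953 × 4.6 + 60.4 = 6.0442 + 60.4 = 66.44

66.44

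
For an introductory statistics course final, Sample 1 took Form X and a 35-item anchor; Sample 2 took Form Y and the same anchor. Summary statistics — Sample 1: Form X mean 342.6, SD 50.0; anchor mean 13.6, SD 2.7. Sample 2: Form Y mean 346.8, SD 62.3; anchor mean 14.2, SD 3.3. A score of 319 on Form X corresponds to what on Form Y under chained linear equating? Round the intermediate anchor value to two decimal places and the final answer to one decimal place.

311.5

Form X → anchor (Sample 1): v = (2.7/50.0)(319 − 342.6) + 13.6 = 12.33
anchor → Form Y (Sample 2): y = (62.3/3.3)(12.33 − 14.2) + 346.8 = 311.5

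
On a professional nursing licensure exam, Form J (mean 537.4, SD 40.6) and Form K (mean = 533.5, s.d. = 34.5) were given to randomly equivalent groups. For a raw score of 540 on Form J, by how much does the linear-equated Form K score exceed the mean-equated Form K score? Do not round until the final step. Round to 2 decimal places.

Mean-equated: 540 + (533.5 − 537.4) = 536.10
Linear-equated: (34.5/40.6)(540 − 537.4) + 533.5 = 535.709
Difference = 535.709 − 536.10 = -0.39

-0.39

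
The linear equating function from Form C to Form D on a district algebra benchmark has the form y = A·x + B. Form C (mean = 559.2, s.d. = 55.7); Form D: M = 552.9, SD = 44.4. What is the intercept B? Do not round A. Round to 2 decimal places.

A = SD_Y / SD_X = 44.4 / 55.7 = 0.797127
B = M_Y − A·M_X = 552.9 − 0.797127 × 559.2 = 107.15

107.15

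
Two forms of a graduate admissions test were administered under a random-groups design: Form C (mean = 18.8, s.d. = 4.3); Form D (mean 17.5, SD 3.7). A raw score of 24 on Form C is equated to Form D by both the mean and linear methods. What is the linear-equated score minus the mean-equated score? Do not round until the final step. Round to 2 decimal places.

-0.73

Mean-equated: 24 + (17.5 − 18.8) = 22.70
Linear-equated: (3.7/4.3)(24 − 18.8) + 17.5 = 21.974
Difference = 21.974 − 22.70 = -0.73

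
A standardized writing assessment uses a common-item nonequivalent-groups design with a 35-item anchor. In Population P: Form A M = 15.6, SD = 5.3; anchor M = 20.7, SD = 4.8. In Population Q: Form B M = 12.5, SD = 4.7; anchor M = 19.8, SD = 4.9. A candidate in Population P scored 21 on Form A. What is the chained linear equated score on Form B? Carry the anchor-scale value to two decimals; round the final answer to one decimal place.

18.1

Form A → anchor (Population P): v = (4.8/5.3)(21 − 15.6) + 20.7 = 25.59
anchor → Form B (Population Q): y = (4.7/4.9)(25.59 − 19.8) + 12.5 = 18.1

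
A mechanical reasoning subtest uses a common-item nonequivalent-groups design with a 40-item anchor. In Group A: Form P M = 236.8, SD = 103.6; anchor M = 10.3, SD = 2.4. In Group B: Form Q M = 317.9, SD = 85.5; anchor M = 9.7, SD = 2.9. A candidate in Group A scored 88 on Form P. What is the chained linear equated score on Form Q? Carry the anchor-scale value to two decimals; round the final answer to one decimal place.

233.9

Form P → anchor (Group A): v = (2.4/103.6)(88 − 236.8) + 10.3 = 6.85
anchor → Form Q (Group B): y = (85.5/2.9)(6.85 − 9.7) + 317.9 = 233.9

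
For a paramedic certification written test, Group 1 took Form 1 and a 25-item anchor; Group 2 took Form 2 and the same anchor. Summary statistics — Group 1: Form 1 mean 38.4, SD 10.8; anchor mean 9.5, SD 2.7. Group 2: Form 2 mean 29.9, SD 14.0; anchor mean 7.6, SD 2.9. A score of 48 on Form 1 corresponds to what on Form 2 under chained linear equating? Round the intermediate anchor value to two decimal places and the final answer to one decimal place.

Form 1 → anchor (Group 1): v = (2.7/10.8)(48 − 38.4) + 9.5 = 11.90
anchor → Form 2 (Group 2): y = (14.0/2.9)(11.90 − 7.6) + 29.9 = 50.7

50.7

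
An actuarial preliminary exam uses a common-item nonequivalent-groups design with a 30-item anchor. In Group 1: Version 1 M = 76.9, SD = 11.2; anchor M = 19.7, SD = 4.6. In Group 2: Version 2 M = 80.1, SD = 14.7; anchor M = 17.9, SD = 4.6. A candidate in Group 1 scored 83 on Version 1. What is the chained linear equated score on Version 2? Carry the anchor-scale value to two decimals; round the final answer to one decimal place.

93.9

Version 1 → anchor (Group 1): v = (4.6/11.2)(83 − 76.9) + 19.7 = 22.21
anchor → Version 2 (Group 2): y = (14.7/4.6)(22.21 − 17.9) + 80.1 = 93.9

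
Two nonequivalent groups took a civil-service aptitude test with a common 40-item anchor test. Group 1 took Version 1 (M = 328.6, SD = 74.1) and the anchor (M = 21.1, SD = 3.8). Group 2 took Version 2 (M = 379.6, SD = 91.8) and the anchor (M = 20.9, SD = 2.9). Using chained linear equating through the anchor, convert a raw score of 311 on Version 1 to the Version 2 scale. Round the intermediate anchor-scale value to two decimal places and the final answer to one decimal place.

357.4

Version 1 → anchor (Group 1): v = (3.8/74.1)(311 − 328.6) + 21.1 = 20.20
anchor → Version 2 (Group 2): y = (91.8/2.9)(20.20 − 20.9) + 379.6 = 357.4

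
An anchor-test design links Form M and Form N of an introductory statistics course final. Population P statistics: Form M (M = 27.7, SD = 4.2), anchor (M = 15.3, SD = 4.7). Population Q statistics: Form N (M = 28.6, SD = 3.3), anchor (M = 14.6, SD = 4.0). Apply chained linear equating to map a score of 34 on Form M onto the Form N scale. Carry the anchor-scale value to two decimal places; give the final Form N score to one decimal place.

Form M → anchor (Population P): v = (4.7/4.2)(34 − 27.7) + 15.3 = 22.35
anchor → Form N (Population Q): y = (3.3/4.0)(22.35 − 14.6) + 28.6 = 35.0

35.0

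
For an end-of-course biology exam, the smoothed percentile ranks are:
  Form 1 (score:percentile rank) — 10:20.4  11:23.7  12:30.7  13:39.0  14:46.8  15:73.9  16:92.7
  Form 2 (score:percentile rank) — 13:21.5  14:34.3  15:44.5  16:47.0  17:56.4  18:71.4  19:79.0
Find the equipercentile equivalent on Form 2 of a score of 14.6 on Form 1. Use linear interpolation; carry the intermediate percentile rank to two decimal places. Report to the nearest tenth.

PR of 14.6 on Form 1: 46.8 + (14.6 − 14)/(15 − 14) × (73.9 − 46.8) = 63.06
On Form 2, PR 63.06 falls between score 17 (PR 56.4) and 18 (PR 71.4).
Interpolate: 17 + (63.06 − 56.4)/(71.4 − 56.4) × (18 − 17) = 17.4

17.4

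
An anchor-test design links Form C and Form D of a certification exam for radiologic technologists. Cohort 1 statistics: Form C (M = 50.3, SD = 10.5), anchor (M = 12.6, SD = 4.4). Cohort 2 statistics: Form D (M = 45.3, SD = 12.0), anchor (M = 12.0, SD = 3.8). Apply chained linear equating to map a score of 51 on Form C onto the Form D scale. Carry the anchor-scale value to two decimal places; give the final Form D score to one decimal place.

Form C → anchor (Cohort 1): v = (4.4/10.5)(51 − 50.3) + 12.6 = 12.89
anchor → Form D (Cohort 2): y = (12.0/3.8)(12.89 − 12.0) + 45.3 = 48.1

48.1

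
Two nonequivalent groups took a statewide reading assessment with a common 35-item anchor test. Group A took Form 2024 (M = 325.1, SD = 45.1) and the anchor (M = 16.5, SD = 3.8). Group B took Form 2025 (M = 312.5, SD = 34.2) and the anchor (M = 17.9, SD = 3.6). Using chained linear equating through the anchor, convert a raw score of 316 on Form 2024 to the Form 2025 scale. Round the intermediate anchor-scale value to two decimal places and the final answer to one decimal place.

291.9

Form 2024 → anchor (Group A): v = (3.8/45.1)(316 − 325.1) + 16.5 = 15.73
anchor → Form 2025 (Group B): y = (34.2/3.6)(15.73 − 17.9) + 312.5 = 291.9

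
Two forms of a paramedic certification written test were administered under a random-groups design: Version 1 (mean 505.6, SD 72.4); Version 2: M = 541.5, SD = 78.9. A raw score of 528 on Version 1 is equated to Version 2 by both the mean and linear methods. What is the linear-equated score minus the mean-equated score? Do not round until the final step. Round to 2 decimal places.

Mean-equated: 528 + (541.5 − 505.6) = 563.90
Linear-equated: (78.9/72.4)(528 − 505.6) + 541.5 = 565.911
Difference = 565.911 − 563.90 = 2.01

2.01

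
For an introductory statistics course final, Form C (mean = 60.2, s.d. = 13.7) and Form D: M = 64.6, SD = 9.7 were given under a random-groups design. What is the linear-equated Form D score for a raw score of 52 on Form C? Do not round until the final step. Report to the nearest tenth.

58.8

Linear equating: y = (SD_Y/SD_X)(x − M_X) + M_Y
y = (9.7/13.7)(52 − 60.2) + 64.6
y = 0.708029 × -8.2 + 64.6 = -5.8058 + 64.6 = 58.8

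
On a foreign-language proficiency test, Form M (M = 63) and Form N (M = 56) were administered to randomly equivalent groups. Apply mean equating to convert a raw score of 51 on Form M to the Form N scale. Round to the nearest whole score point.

44

Mean equating: y = x + (M_Y − M_X) = 51 + (56 − 63) = 44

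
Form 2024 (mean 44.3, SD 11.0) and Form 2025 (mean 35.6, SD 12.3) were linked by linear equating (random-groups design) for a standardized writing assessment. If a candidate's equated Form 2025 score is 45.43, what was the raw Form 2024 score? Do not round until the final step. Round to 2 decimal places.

53.09

Invert y = (SD_Y/SD_X)(x − M_X) + M_Y:
x = (SD_X/SD_Y)(y − M_Y) + M_X = (11.0/12.3)(45.43 − 35.6) + 44.3
x = 0.894309 × 9.830 + 44.3 = 53.09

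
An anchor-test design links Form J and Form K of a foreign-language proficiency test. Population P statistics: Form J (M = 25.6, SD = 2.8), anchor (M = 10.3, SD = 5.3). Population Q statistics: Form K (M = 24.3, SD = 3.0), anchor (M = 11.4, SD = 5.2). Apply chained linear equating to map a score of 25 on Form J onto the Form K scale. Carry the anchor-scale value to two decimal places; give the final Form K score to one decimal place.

23.0

Form J → anchor (Population P): v = (5.3/2.8)(25 − 25.6) + 10.3 = 9.16
anchor → Form K (Population Q): y = (3.0/5.2)(9.16 − 11.4) + 24.3 = 23.0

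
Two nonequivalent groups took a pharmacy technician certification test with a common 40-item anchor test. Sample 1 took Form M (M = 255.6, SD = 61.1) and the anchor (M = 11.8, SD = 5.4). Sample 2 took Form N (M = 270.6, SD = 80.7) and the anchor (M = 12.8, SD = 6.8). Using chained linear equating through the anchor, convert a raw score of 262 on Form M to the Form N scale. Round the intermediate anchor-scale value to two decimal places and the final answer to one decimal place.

Form M → anchor (Sample 1): v = (5.4/61.1)(262 − 255.6) + 11.8 = 12.37
anchor → Form N (Sample 2): y = (80.7/6.8)(12.37 − 12.8) + 270.6 = 265.5

265.5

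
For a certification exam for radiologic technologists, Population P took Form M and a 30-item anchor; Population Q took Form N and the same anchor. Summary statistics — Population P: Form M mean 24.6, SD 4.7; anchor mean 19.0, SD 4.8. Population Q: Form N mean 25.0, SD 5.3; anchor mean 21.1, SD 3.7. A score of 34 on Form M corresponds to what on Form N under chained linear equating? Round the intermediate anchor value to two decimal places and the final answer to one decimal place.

Form M → anchor (Population P): v = (4.8/4.7)(34 − 24.6) + 19.0 = 28.60
anchor → Form N (Population Q): y = (5.3/3.7)(28.60 − 21.1) + 25.0 = 35.7

35.7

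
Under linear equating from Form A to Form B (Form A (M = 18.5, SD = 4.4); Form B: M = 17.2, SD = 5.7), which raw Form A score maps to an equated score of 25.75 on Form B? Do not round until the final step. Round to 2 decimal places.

Invert y = (SD_Y/SD_X)(x − M_X) + M_Y:
x = (SD_X/SD_Y)(y − M_Y) + M_X = (4.4/5.7)(25.75 − 17.2) + 18.5
x = 0.771930 × 8.550 + 18.5 = 25.10

25.10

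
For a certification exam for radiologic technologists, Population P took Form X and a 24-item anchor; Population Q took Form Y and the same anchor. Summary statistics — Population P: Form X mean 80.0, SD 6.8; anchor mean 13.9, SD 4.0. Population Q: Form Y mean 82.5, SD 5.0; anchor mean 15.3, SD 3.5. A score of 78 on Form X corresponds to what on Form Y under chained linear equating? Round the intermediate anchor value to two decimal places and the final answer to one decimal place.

Form X → anchor (Population P): v = (4.0/6.8)(78 − 80.0) + 13.9 = 12.72
anchor → Form Y (Population Q): y = (5.0/3.5)(12.72 − 15.3) + 82.5 = 78.8

78.8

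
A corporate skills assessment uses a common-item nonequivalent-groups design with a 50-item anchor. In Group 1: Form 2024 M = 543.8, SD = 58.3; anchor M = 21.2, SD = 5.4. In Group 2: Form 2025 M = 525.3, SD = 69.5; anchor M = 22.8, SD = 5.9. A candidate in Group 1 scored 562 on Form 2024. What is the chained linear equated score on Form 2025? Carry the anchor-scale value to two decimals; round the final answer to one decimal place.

526.4

Form 2024 → anchor (Group 1): v = (5.4/58.3)(562 − 543.8) + 21.2 = 22.89
anchor → Form 2025 (Group 2): y = (69.5/5.9)(22.89 − 22.8) + 525.3 = 526.4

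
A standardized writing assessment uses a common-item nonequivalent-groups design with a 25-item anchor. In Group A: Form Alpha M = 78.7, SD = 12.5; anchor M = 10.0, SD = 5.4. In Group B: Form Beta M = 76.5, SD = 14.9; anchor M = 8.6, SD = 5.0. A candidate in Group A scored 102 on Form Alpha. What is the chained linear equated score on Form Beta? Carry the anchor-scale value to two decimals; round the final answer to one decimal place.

110.7

Form Alpha → anchor (Group A): v = (5.4/12.5)(102 − 78.7) + 10.0 = 20.07
anchor → Form Beta (Group B): y = (14.9/5.0)(20.07 − 8.6) + 76.5 = 110.7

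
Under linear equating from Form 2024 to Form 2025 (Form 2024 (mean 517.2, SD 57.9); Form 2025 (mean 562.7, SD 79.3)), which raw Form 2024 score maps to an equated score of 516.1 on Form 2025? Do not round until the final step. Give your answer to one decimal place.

Invert y = (SD_Y/SD_X)(x − M_X) + M_Y:
x = (SD_X/SD_Y)(y − M_Y) + M_X = (57.9/79.3)(516.1 − 562.7) + 517.2
x = 0.730139 × -46.600 + 517.2 = 483.2

483.2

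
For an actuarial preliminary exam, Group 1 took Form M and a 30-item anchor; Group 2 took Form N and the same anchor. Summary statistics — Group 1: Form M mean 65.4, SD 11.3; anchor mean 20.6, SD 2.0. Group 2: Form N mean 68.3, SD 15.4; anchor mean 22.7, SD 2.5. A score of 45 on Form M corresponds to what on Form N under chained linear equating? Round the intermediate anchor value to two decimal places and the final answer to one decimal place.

33.1

Form M → anchor (Group 1): v = (2.0/11.3)(45 − 65.4) + 20.6 = 16.99
anchor → Form N (Group 2): y = (15.4/2.5)(16.99 − 22.7) + 68.3 = 33.1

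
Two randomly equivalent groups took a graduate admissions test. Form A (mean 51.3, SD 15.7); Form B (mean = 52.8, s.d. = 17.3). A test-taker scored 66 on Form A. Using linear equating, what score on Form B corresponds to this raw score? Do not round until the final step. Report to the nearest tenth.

69.0

Linear equating: y = (SD_Y/SD_X)(x − M_X) + M_Y
y = (17.3/15.7)(66 − 51.3) + 52.8
y = 1.101911 × 14.7 + 52.8 = 16.1981 + 52.8 = 69.0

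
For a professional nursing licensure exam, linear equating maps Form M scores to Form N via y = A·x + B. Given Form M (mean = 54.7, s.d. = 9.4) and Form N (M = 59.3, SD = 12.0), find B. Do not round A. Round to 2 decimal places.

-10.53

A = SD_Y / SD_X = 12.0 / 9.4 = 1.276596
B = M_Y − A·M_X = 59.3 − 1.276596 × 54.7 = -10.53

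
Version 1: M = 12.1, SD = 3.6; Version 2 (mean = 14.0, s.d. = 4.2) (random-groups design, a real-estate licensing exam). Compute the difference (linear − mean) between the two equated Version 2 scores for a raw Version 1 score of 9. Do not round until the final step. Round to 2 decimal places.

-0.52

Mean-equated: 9 + (14.0 − 12.1) = 10.90
Linear-equated: (4.2/3.6)(9 − 12.1) + 14.0 = 10.383
Difference = 10.383 − 10.90 = -0.52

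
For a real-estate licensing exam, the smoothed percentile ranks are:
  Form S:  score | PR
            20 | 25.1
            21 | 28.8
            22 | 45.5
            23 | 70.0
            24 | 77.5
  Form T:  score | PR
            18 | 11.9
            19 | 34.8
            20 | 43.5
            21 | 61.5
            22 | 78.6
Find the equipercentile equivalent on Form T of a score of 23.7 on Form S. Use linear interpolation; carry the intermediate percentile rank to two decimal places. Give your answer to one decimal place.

21.8

PR of 23.7 on Form S: 70.0 + (23.7 − 23)/(24 − 23) × (77.5 − 70.0) = 75.25
On Form T, PR 75.25 falls between score 21 (PR 61.5) and 22 (PR 78.6).
Interpolate: 21 + (75.25 − 61.5)/(78.6 − 61.5) × (22 − 21) = 21.8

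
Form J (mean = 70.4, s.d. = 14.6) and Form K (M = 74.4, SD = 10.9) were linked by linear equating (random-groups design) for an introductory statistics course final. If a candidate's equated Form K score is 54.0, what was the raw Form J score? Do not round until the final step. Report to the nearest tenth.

Invert y = (SD_Y/SD_X)(x − M_X) + M_Y:
x = (SD_X/SD_Y)(y − M_Y) + M_X = (14.6/10.9)(54.0 − 74.4) + 70.4
x = 1.339450 × -20.400 + 70.4 = 43.1

43.1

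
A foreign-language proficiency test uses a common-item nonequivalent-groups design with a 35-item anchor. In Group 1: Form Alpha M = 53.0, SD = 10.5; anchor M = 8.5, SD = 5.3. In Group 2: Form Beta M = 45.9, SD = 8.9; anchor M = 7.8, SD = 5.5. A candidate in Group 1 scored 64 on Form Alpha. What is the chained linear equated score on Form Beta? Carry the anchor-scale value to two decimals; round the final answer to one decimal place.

Form Alpha → anchor (Group 1): v = (5.3/10.5)(64 − 53.0) + 8.5 = 14.05
anchor → Form Beta (Group 2): y = (8.9/5.5)(14.05 − 7.8) + 45.9 = 56.0

56.0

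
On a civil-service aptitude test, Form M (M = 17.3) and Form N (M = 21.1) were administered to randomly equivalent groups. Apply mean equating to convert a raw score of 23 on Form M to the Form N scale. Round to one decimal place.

Mean equating: y = x + (M_Y − M_X) = 23 + (21.1 − 17.3) = 26.8

26.8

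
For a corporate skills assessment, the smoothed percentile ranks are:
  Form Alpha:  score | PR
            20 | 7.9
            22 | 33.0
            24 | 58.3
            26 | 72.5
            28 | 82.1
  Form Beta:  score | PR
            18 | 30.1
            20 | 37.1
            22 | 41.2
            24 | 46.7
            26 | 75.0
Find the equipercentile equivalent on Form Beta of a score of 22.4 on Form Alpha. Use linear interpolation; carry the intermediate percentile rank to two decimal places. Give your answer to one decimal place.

PR of 22.4 on Form Alpha: 33.0 + (22.4 − 22)/(24 − 22) × (58.3 − 33.0) = 38.06
On Form Beta, PR 38.06 falls between score 20 (PR 37.1) and 22 (PR 41.2).
Interpolate: 20 + (38.06 − 37.1)/(41.2 − 37.1) × (22 − 20) = 20.5

20.5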